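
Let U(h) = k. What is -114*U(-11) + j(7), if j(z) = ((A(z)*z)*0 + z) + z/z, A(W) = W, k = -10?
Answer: 1148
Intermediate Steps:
U(h) = -10
j(z) = 1 + z (j(z) = ((z*z)*0 + z) + z/z = (z**2*0 + z) + 1 = (0 + z) + 1 = z + 1 = 1 + z)
-114*U(-11) + j(7) = -114*(-10) + (1 + 7) = 1140 + 8 = 1148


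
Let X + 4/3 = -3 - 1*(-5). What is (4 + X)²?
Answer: 196/9 ≈ 21.778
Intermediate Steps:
X = ⅔ (X = -4/3 + (-3 - 1*(-5)) = -4/3 + (-3 + 5) = -4/3 + 2 = ⅔ ≈ 0.66667)
(4 + X)² = (4 + ⅔)² = (14/3)² = 196/9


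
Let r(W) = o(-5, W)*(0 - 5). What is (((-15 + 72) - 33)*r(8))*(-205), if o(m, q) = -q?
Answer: -196800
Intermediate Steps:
r(W) = 5*W (r(W) = (-W)*(0 - 5) = -W*(-5) = 5*W)
(((-15 + 72) - 33)*r(8))*(-205) = (((-15 + 72) - 33)*(5*8))*(-205) = ((57 - 33)*40)*(-205) = (24*40)*(-205) = 960*(-205) = -196800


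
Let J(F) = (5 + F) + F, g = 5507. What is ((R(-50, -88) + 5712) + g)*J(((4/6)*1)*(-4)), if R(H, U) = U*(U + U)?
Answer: -26707/3 ≈ -8902.3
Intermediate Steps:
R(H, U) = 2*U² (R(H, U) = U*(2*U) = 2*U²)
J(F) = 5 + 2*F
((R(-50, -88) + 5712) + g)*J(((4/6)*1)*(-4)) = ((2*(-88)² + 5712) + 5507)*(5 + 2*(((4/6)*1)*(-4))) = ((2*7744 + 5712) + 5507)*(5 + 2*(((4*(⅙))*1)*(-4))) = ((15488 + 5712) + 5507)*(5 + 2*(((⅔)*1)*(-4))) = (21200 + 5507)*(5 + 2*((⅔)*(-4))) = 26707*(5 + 2*(-8/3)) = 26707*(5 - 16/3) = 26707*(-⅓) = -26707/3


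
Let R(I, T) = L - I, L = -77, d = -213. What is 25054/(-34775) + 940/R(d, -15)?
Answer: 7320289/1182350 ≈ 6.1913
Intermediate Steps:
R(I, T) = -77 - I
25054/(-34775) + 940/R(d, -15) = 25054/(-34775) + 940/(-77 - 1*(-213)) = 25054*(-1/34775) + 940/(-77 + 213) = -25054/34775 + 940/136 = -25054/34775 + 940*(1/136) = -25054/34775 + 235/34 = 7320289/1182350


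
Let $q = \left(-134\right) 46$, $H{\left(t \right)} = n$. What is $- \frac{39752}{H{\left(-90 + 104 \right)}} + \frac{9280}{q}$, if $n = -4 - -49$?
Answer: $- \frac{61362232}{69345} \approx -884.88$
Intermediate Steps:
$n = 45$ ($n = -4 + 49 = 45$)
$H{\left(t \right)} = 45$
$q = -6164$
$- \frac{39752}{H{\left(-90 + 104 \right)}} + \frac{9280}{q} = - \frac{39752}{45} + \frac{9280}{-6164} = \left(-39752\right) \frac{1}{45} + 9280 \left(- \frac{1}{6164}\right) = - \frac{39752}{45} - \frac{2320}{1541} = - \frac{61362232}{69345}$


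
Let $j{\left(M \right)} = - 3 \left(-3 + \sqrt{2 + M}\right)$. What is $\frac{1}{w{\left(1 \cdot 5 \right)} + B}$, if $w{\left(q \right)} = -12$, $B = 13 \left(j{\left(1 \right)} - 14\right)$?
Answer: $- \frac{77}{1366} + \frac{39 \sqrt{3}}{1366} \approx -0.006918$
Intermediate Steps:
$j{\left(M \right)} = 9 - 3 \sqrt{2 + M}$
$B = -65 - 39 \sqrt{3}$ ($B = 13 \left(\left(9 - 3 \sqrt{2 + 1}\right) - 14\right) = 13 \left(\left(9 - 3 \sqrt{3}\right) - 14\right) = 13 \left(-5 - 3 \sqrt{3}\right) = -65 - 39 \sqrt{3} \approx -132.55$)
$\frac{1}{w{\left(1 \cdot 5 \right)} + B} = \frac{1}{-12 - \left(65 + 39 \sqrt{3}\right)} = \frac{1}{-77 - 39 \sqrt{3}}$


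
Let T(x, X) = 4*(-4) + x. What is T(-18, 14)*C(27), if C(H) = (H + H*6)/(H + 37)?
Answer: -3213/32 ≈ -100.41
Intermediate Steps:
C(H) = 7*H/(37 + H) (C(H) = (H + 6*H)/(37 + H) = (7*H)/(37 + H) = 7*H/(37 + H))
T(x, X) = -16 + x
T(-18, 14)*C(27) = (-16 - 18)*(7*27/(37 + 27)) = -238*27/64 = -34*189/64 = -3213/32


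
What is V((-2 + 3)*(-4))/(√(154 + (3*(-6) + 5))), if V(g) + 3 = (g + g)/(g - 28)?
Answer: -11*√141/564 ≈ -0.23159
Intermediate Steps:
V(g) = -3 + 2*g/(-28 + g) (V(g) = -3 + (g + g)/(g - 28) = -3 + (2*g)/(-28 + g) = -3 + 2*g/(-28 + g))
V((-2 + 3)*(-4))/(√(154 + (3*(-6) + 5))) = ((84 - (-2 + 3)*(-4))/(-28 + (-2 + 3)*(-4)))/(√(154 + (3*(-6) + 5))) = ((84 - (-4))/(-28 + 1*(-4)))/(√(154 + (-18 + 5))) = ((84 - 1*(-4))/(-28 - 4))/(√(154 - 13)) = ((84 + 4)/(-32))/(√141) = (-1/32*88)*(√141/141) = -11*√141/564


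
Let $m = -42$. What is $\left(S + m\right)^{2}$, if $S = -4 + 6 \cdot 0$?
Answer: $2116$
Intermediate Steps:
$S = -4$ ($S = -4 + 0 = -4$)
$\left(S + m\right)^{2} = \left(-4 - 42\right)^{2} = \left(-46\right)^{2} = 2116$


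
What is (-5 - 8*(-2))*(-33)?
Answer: -363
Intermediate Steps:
(-5 - 8*(-2))*(-33) = (-5 + 16)*(-33) = 11*(-33) = -363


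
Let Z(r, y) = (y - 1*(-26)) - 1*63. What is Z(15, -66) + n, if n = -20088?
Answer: -20191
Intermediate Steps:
Z(r, y) = -37 + y (Z(r, y) = (y + 26) - 63 = (26 + y) - 63 = -37 + y)
Z(15, -66) + n = (-37 - 66) - 20088 = -103 - 20088 = -20191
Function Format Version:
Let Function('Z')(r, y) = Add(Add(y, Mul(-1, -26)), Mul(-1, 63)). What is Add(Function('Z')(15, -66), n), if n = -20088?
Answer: -20191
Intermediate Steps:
Function('Z')(r, y) = Add(-37, y) (Function('Z')(r, y) = Add(Add(y, 26), -63) = Add(Add(26, y), -63) = Add(-37, y))
Add(Function('Z')(15, -66), n) = Add(Add(-37, -66), -20088) = Add(-103, -20088) = -20191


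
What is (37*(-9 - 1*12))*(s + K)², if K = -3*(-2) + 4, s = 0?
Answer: -77700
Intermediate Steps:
K = 10 (K = 6 + 4 = 10)
(37*(-9 - 1*12))*(s + K)² = (37*(-9 - 1*12))*(0 + 10)² = (37*(-9 - 12))*10² = (37*(-21))*100 = -777*100 = -77700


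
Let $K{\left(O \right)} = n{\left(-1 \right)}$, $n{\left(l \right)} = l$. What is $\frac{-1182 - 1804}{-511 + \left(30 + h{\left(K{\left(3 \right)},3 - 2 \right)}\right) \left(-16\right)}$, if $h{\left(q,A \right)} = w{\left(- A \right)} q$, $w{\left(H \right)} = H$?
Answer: $\frac{2986}{1007} \approx 2.9652$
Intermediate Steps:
$K{\left(O \right)} = -1$
$h{\left(q,A \right)} = - A q$
$\frac{-1182 - 1804}{-511 + \left(30 + h{\left(K{\left(3 \right)},3 - 2 \right)}\right) \left(-16\right)} = \frac{-1182 - 1804}{-511 + \left(30 - \left(3 - 2\right) \left(-1\right)\right) \left(-16\right)} = - \frac{2986}{-511 + \left(30 - \left(3 - 2\right) \left(-1\right)\right) \left(-16\right)} = - \frac{2986}{-511 + \left(30 - 1 \left(-1\right)\right) \left(-16\right)} = - \frac{2986}{-511 + \left(30 + 1\right) \left(-16\right)} = - \frac{2986}{-511 + 31 \left(-16\right)} = - \frac{2986}{-511 - 496} = - \frac{2986}{-1007} = \left(-2986\right) \left(- \frac{1}{1007}\right) = \frac{2986}{1007}$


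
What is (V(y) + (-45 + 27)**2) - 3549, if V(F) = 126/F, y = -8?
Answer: -12963/4 ≈ -3240.8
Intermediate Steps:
(V(y) + (-45 + 27)**2) - 3549 = (126/(-8) + (-45 + 27)**2) - 3549 = (126*(-1/8) + (-18)**2) - 3549 = (-63/4 + 324) - 3549 = 1233/4 - 3549 = -12963/4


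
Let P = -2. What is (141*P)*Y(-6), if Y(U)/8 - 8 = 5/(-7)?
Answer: -115056/7 ≈ -16437.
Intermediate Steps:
Y(U) = 408/7 (Y(U) = 64 + 8*(5/(-7)) = 64 + 8*(5*(-⅐)) = 64 + 8*(-5/7) = 64 - 40/7 = 408/7)
(141*P)*Y(-6) = (141*(-2))*(408/7) = -282*408/7 = -115056/7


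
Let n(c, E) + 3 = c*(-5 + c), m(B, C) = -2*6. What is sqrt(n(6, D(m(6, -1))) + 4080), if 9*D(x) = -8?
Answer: sqrt(4083) ≈ 63.898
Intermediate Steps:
m(B, C) = -12
D(x) = -8/9 (D(x) = (1/9)*(-8) = -8/9)
n(c, E) = -3 + c*(-5 + c)
sqrt(n(6, D(m(6, -1))) + 4080) = sqrt((-3 + 6**2 - 5*6) + 4080) = sqrt((-3 + 36 - 30) + 4080) = sqrt(3 + 4080) = sqrt(4083)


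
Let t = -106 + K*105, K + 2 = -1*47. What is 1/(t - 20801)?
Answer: -1/26052 ≈ -3.8385e-5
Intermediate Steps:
K = -49 (K = -2 - 1*47 = -2 - 47 = -49)
t = -5251 (t = -106 - 49*105 = -106 - 5145 = -5251)
1/(t - 20801) = 1/(-5251 - 20801) = 1/(-26052) = -1/26052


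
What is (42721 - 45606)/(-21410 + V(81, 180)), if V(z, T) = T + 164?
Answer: 2885/21066 ≈ 0.13695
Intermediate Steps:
V(z, T) = 164 + T
(42721 - 45606)/(-21410 + V(81, 180)) = (42721 - 45606)/(-21410 + (164 + 180)) = -2885/(-21410 + 344) = -2885/(-21066) = -2885*(-1/21066) = 2885/21066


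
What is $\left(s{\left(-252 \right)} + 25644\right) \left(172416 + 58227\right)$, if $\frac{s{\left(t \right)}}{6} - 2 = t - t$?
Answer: $5917376808$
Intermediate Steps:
$s{\left(t \right)} = 12$ ($s{\left(t \right)} = 12 + 6 \left(t - t\right) = 12 + 6 \cdot 0 = 12 + 0 = 12$)
$\left(s{\left(-252 \right)} + 25644\right) \left(172416 + 58227\right) = \left(12 + 25644\right) \left(172416 + 58227\right) = 25656 \cdot 230643 = 5917376808$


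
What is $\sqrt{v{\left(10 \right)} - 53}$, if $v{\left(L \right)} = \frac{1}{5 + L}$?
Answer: $\frac{i \sqrt{11910}}{15} \approx 7.2755 i$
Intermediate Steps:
$\sqrt{v{\left(10 \right)} - 53} = \sqrt{\frac{1}{5 + 10} - 53} = \sqrt{\frac{1}{15} - 53} = \sqrt{- \frac{794}{15}} = \frac{i \sqrt{11910}}{15}$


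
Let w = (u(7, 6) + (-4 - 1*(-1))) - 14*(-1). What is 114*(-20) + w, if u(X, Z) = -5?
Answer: -2274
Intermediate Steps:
w = 6 (w = (-5 + (-4 - 1*(-1))) - 14*(-1) = (-5 + (-4 + 1)) - 1*(-14) = (-5 - 3) + 14 = -8 + 14 = 6)
114*(-20) + w = 114*(-20) + 6 = -2280 + 6 = -2274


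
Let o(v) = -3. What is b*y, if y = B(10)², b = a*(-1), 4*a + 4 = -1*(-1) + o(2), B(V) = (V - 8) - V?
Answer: 96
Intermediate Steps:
B(V) = -8 (B(V) = (-8 + V) - V = -8)
a = -3/2 (a = -1 + (-1*(-1) - 3)/4 = -1 + (1 - 3)/4 = -1 + (¼)*(-2) = -1 - ½ = -3/2 ≈ -1.5000)
b = 3/2 (b = -3/2*(-1) = 3/2 ≈ 1.5000)
y = 64 (y = (-8)² = 64)
b*y = (3/2)*64 = 96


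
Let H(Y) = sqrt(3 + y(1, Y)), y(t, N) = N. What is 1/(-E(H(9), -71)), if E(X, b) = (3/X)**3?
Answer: -8*sqrt(3)/9 ≈ -1.5396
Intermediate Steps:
H(Y) = sqrt(3 + Y)
E(X, b) = 27/X**3
1/(-E(H(9), -71)) = 1/(-27/(sqrt(3 + 9))**3) = 1/(-27/(sqrt(12))**3) = 1/(-27/(2*sqrt(3))**3) = 1/(-27*sqrt(3)/72) = 1/(-3*sqrt(3)/8) = -8*sqrt(3)/9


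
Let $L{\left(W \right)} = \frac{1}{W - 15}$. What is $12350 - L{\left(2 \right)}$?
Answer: $\frac{160551}{13} \approx 12350.0$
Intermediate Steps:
$L{\left(W \right)} = \frac{1}{-15 + W}$
$12350 - L{\left(2 \right)} = 12350 - \frac{1}{-15 + 2} = 12350 - \frac{1}{-13} = 12350 - - \frac{1}{13} = 12350 + \frac{1}{13} = \frac{160551}{13}$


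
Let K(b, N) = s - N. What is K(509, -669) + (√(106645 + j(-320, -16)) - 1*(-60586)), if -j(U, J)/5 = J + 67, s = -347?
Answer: 60908 + √106390 ≈ 61234.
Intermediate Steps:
K(b, N) = -347 - N
j(U, J) = -335 - 5*J (j(U, J) = -5*(J + 67) = -5*(67 + J) = -335 - 5*J)
K(509, -669) + (√(106645 + j(-320, -16)) - 1*(-60586)) = (-347 - 1*(-669)) + (√(106645 + (-335 - 5*(-16))) - 1*(-60586)) = (-347 + 669) + (√(106645 + (-335 + 80)) + 60586) = 322 + (√(106645 - 255) + 60586) = 322 + (√106390 + 60586) = 322 + (60586 + √106390) = 60908 + √106390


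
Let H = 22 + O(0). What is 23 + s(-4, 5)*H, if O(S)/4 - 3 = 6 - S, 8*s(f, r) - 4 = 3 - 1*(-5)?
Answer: 110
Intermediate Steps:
s(f, r) = 3/2 (s(f, r) = 1/2 + (3 - 1*(-5))/8 = 1/2 + (3 + 5)/8 = 1/2 + (1/8)*8 = 1/2 + 1 = 3/2)
O(S) = 36 - 4*S (O(S) = 12 + 4*(6 - S) = 12 + (24 - 4*S) = 36 - 4*S)
H = 58 (H = 22 + (36 - 4*0) = 22 + (36 + 0) = 22 + 36 = 58)
23 + s(-4, 5)*H = 23 + (3/2)*58 = 23 + 87 = 110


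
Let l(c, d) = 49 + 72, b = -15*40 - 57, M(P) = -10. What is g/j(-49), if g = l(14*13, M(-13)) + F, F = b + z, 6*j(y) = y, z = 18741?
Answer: -109230/49 ≈ -2229.2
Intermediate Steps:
b = -657 (b = -600 - 57 = -657)
j(y) = y/6
l(c, d) = 121
F = 18084 (F = -657 + 18741 = 18084)
g = 18205 (g = 121 + 18084 = 18205)
g/j(-49) = 18205/(((⅙)*(-49))) = 18205/(-49/6) = 18205*(-6/49) = -109230/49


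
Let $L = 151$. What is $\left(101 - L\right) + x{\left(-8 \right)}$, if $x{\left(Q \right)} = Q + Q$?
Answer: $-66$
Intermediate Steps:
$x{\left(Q \right)} = 2 Q$
$\left(101 - L\right) + x{\left(-8 \right)} = \left(101 - 151\right) + 2 \left(-8\right) = \left(101 - 151\right) - 16 = -50 - 16 = -66$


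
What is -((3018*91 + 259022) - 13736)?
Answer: -519924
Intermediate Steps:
-((3018*91 + 259022) - 13736) = -((274638 + 259022) - 13736) = -(533660 - 13736) = -1*519924 = -519924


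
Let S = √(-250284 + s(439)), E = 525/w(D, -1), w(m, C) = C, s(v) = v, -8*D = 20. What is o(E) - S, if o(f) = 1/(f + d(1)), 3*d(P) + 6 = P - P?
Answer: -1/527 - I*√249845 ≈ -0.0018975 - 499.85*I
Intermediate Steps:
D = -5/2 (D = -⅛*20 = -5/2 ≈ -2.5000)
d(P) = -2 (d(P) = -2 + (P - P)/3 = -2 + (⅓)*0 = -2 + 0 = -2)
E = -525 (E = 525/(-1) = 525*(-1) = -525)
S = I*√249845 (S = √(-250284 + 439) = √(-249845) = I*√249845 ≈ 499.84*I)
o(f) = 1/(-2 + f) (o(f) = 1/(f - 2) = 1/(-2 + f))
o(E) - S = 1/(-2 - 525) - I*√249845 = 1/(-527) - I*√249845 = -1/527 - I*√249845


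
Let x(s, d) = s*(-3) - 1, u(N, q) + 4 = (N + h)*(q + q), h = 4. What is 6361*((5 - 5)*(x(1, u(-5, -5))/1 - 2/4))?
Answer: 0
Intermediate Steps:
u(N, q) = -4 + 2*q*(4 + N) (u(N, q) = -4 + (N + 4)*(q + q) = -4 + (4 + N)*(2*q) = -4 + 2*q*(4 + N))
x(s, d) = -1 - 3*s (x(s, d) = -3*s - 1 = -1 - 3*s)
6361*((5 - 5)*(x(1, u(-5, -5))/1 - 2/4)) = 6361*((5 - 5)*((-1 - 3*1)/1 - 2/4)) = 6361*(0*((-1 - 3)*1 - 2*¼)) = 6361*(0*(-4*1 - ½)) = 6361*(0*(-4 - ½)) = 6361*(0*(-9/2)) = 6361*0 = 0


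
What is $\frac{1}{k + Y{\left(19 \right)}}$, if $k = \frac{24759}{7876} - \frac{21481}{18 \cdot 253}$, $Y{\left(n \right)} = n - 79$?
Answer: $- \frac{1630332}{100385005} \approx -0.016241$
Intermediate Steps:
$Y{\left(n \right)} = -79 + n$
$k = - \frac{2565085}{1630332}$ ($k = 24759 \cdot \frac{1}{7876} - \frac{21481}{4554} = \frac{24759}{7876} - \frac{21481}{4554} = - \frac{2565085}{1630332} \approx -1.5734$)
$\frac{1}{k + Y{\left(19 \right)}} = \frac{1}{- \frac{2565085}{1630332} + \left(-79 + 19\right)} = \frac{1}{- \frac{2565085}{1630332} - 60} = \frac{1}{- \frac{100385005}{1630332}} = - \frac{1630332}{100385005}$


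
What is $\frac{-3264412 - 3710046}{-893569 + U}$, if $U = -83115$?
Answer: $\frac{3487229}{488342} \approx 7.141$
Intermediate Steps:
$\frac{-3264412 - 3710046}{-893569 + U} = \frac{-3264412 - 3710046}{-893569 - 83115} = - \frac{6974458}{-976684} = \left(-6974458\right) \left(- \frac{1}{976684}\right) = \frac{3487229}{488342}$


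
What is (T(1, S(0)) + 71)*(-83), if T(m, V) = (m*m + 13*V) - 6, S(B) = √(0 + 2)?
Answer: -5478 - 1079*√2 ≈ -7003.9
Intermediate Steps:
S(B) = √2
T(m, V) = -6 + m² + 13*V (T(m, V) = (m² + 13*V) - 6 = -6 + m² + 13*V)
(T(1, S(0)) + 71)*(-83) = ((-6 + 1² + 13*√2) + 71)*(-83) = ((-6 + 1 + 13*√2) + 71)*(-83) = ((-5 + 13*√2) + 71)*(-83) = (66 + 13*√2)*(-83) = -5478 - 1079*√2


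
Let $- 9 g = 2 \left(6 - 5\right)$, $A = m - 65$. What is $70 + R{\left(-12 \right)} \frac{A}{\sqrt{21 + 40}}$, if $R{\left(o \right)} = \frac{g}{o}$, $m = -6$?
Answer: $70 - \frac{71 \sqrt{61}}{3294} \approx 69.832$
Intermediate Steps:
$A = -71$ ($A = -6 - 65 = -71$)
$g = - \frac{2}{9}$ ($g = - \frac{2 \left(6 - 5\right)}{9} = - \frac{2 \cdot 1}{9} = \left(- \frac{1}{9}\right) 2 = - \frac{2}{9} \approx -0.22222$)
$R{\left(o \right)} = - \frac{2}{9 o}$
$70 + R{\left(-12 \right)} \frac{A}{\sqrt{21 + 40}} = 70 + - \frac{2}{9 \left(-12\right)} \left(- \frac{71}{\sqrt{21 + 40}}\right) = 70 + \left(- \frac{2}{9}\right) \left(- \frac{1}{12}\right) \left(- \frac{71}{\sqrt{61}}\right) = 70 + \frac{\left(-71\right) \frac{\sqrt{61}}{61}}{54} = 70 + \frac{\left(- \frac{71}{61}\right) \sqrt{61}}{54} = 70 - \frac{71 \sqrt{61}}{3294}$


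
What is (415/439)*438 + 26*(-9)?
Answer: 79044/439 ≈ 180.05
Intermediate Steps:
(415/439)*438 + 26*(-9) = (415*(1/439))*438 - 234 = (415/439)*438 - 234 = 181770/439 - 234 = 79044/439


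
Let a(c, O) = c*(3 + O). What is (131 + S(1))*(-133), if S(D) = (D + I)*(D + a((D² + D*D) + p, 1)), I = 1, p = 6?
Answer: -26201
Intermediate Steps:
S(D) = (1 + D)*(24 + D + 8*D²) (S(D) = (D + 1)*(D + ((D² + D*D) + 6)*(3 + 1)) = (1 + D)*(D + ((D² + D²) + 6)*4) = (1 + D)*(D + (2*D² + 6)*4) = (1 + D)*(D + (6 + 2*D²)*4) = (1 + D)*(D + (24 + 8*D²)) = (1 + D)*(24 + D + 8*D²))
(131 + S(1))*(-133) = (131 + (24 + 8*1³ + 9*1² + 25*1))*(-133) = (131 + (24 + 8*1 + 9*1 + 25))*(-133) = (131 + (24 + 8 + 9 + 25))*(-133) = (131 + 66)*(-133) = 197*(-133) = -26201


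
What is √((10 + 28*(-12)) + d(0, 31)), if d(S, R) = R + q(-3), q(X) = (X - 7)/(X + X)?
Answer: 4*I*√165/3 ≈ 17.127*I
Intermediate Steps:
q(X) = (-7 + X)/(2*X) (q(X) = (-7 + X)/((2*X)) = (-7 + X)*(1/(2*X)) = (-7 + X)/(2*X))
d(S, R) = 5/3 + R (d(S, R) = R + (½)*(-7 - 3)/(-3) = R + (½)*(-⅓)*(-10) = R + 5/3 = 5/3 + R)
√((10 + 28*(-12)) + d(0, 31)) = √((10 + 28*(-12)) + (5/3 + 31)) = √((10 - 336) + 98/3) = √(-326 + 98/3) = √(-880/3) = 4*I*√165/3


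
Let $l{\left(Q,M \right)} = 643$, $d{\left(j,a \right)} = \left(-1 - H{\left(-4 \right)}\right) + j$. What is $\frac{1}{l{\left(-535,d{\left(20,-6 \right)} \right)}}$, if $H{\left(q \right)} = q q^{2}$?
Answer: $\frac{1}{643} \approx 0.0015552$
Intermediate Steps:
$H{\left(q \right)} = q^{3}$
$d{\left(j,a \right)} = 63 + j$ ($d{\left(j,a \right)} = \left(-1 - \left(-4\right)^{3}\right) + j = \left(-1 - -64\right) + j = \left(-1 + 64\right) + j = 63 + j$)
$\frac{1}{l{\left(-535,d{\left(20,-6 \right)} \right)}} = \frac{1}{643}$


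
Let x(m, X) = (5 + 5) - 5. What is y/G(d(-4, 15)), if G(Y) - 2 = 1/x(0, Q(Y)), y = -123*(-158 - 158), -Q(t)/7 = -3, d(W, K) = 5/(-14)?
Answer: 194340/11 ≈ 17667.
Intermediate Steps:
d(W, K) = -5/14 (d(W, K) = 5*(-1/14) = -5/14)
Q(t) = 21 (Q(t) = -7*(-3) = 21)
x(m, X) = 5 (x(m, X) = 10 - 5 = 5)
y = 38868 (y = -123*(-316) = 38868)
G(Y) = 11/5 (G(Y) = 2 + 1/5 = 2 + ⅕ = 11/5)
y/G(d(-4, 15)) = 38868/(11/5) = 38868*(5/11) = 194340/11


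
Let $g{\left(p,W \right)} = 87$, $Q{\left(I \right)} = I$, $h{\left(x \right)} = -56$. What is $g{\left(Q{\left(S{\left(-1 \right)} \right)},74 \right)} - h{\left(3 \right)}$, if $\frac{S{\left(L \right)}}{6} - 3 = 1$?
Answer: $143$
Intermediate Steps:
$S{\left(L \right)} = 24$ ($S{\left(L \right)} = 18 + 6 \cdot 1 = 18 + 6 = 24$)
$g{\left(Q{\left(S{\left(-1 \right)} \right)},74 \right)} - h{\left(3 \right)} = 87 - -56 = 87 + 56 = 143$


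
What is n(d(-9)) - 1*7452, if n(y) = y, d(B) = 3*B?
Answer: -7479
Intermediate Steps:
n(d(-9)) - 1*7452 = 3*(-9) - 1*7452 = -27 - 7452 = -7479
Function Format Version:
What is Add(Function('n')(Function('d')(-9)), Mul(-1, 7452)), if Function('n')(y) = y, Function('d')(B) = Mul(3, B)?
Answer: -7479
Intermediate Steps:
Add(Function('n')(Function('d')(-9)), Mul(-1, 7452)) = Add(Mul(3, -9), Mul(-1, 7452)) = Add(-27, -7452) = -7479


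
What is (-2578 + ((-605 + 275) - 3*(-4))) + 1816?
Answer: -1080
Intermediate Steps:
(-2578 + ((-605 + 275) - 3*(-4))) + 1816 = (-2578 + (-330 + 12)) + 1816 = (-2578 - 318) + 1816 = -2896 + 1816 = -1080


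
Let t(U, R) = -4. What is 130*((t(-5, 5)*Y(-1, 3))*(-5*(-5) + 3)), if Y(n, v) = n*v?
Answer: 43680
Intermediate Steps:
130*((t(-5, 5)*Y(-1, 3))*(-5*(-5) + 3)) = 130*((-(-4)*3)*(-5*(-5) + 3)) = 130*((-4*(-3))*(25 + 3)) = 130*(12*28) = 130*336 = 43680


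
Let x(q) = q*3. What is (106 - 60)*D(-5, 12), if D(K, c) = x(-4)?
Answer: -552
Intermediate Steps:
x(q) = 3*q
D(K, c) = -12 (D(K, c) = 3*(-4) = -12)
(106 - 60)*D(-5, 12) = (106 - 60)*(-12) = 46*(-12) = -552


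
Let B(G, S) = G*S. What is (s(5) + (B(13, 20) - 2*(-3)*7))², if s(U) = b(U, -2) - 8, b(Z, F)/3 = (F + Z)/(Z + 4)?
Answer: 87025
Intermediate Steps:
b(Z, F) = 3*(F + Z)/(4 + Z) (b(Z, F) = 3*((F + Z)/(Z + 4)) = 3*((F + Z)/(4 + Z)) = 3*(F + Z)/(4 + Z))
s(U) = -8 + 3*(-2 + U)/(4 + U) (s(U) = 3*(-2 + U)/(4 + U) - 8 = -8 + 3*(-2 + U)/(4 + U))
(s(5) + (B(13, 20) - 2*(-3)*7))² = ((-38 - 5*5)/(4 + 5) + (13*20 - 2*(-3)*7))² = ((-38 - 25)/9 + (260 + 6*7))² = ((⅑)*(-63) + (260 + 42))² = (-7 + 302)² = 295² = 87025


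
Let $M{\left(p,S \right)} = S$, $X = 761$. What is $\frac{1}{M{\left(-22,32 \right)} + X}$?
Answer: $\frac{1}{793} \approx 0.001261$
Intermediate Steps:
$\frac{1}{M{\left(-22,32 \right)} + X} = \frac{1}{32 + 761} = \frac{1}{793}$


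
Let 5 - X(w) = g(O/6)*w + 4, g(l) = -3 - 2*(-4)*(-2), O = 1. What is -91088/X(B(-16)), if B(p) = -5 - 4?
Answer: 45544/85 ≈ 535.81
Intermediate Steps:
B(p) = -9
g(l) = -19 (g(l) = -3 - (-8)*(-2) = -3 - 1*16 = -3 - 16 = -19)
X(w) = 1 + 19*w (X(w) = 5 - (-19*w + 4) = 5 - (4 - 19*w) = 5 + (-4 + 19*w) = 1 + 19*w)
-91088/X(B(-16)) = -91088/(1 + 19*(-9)) = -91088/(1 - 171) = -91088/(-170) = -91088*(-1/170) = 45544/85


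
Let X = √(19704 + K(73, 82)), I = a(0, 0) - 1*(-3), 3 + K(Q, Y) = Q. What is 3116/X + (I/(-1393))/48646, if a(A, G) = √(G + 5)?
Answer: -3/67763878 - √5/67763878 + 1558*√19774/9887 ≈ 22.159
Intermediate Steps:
a(A, G) = √(5 + G)
K(Q, Y) = -3 + Q
I = 3 + √5 (I = √(5 + 0) - 1*(-3) = √5 + 3 = 3 + √5 ≈ 5.2361)
X = √19774 (X = √(19704 + (-3 + 73)) = √(19704 + 70) = √19774 ≈ 140.62)
3116/X + (I/(-1393))/48646 = 3116/(√19774) + ((3 + √5)/(-1393))/48646 = 3116*(√19774/19774) + ((3 + √5)*(-1/1393))*(1/48646) = 1558*√19774/9887 + (-3/1393 - √5/1393)*(1/48646) = 1558*√19774/9887 + (-3/67763878 - √5/67763878) = -3/67763878 - √5/67763878 + 1558*√19774/9887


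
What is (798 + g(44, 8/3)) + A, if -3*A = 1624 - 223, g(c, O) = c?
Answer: 375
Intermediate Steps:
A = -467 (A = -(1624 - 223)/3 = -1/3*1401 = -467)
(798 + g(44, 8/3)) + A = (798 + 44) - 467 = 842 - 467 = 375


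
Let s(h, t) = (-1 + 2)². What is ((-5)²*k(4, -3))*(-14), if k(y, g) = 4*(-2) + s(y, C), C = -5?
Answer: 2450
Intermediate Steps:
s(h, t) = 1 (s(h, t) = 1² = 1)
k(y, g) = -7 (k(y, g) = 4*(-2) + 1 = -8 + 1 = -7)
((-5)²*k(4, -3))*(-14) = ((-5)²*(-7))*(-14) = (25*(-7))*(-14) = -175*(-14) = 2450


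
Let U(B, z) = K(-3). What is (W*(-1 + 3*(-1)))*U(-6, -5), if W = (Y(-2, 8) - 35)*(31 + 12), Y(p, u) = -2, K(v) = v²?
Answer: 57276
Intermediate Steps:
U(B, z) = 9 (U(B, z) = (-3)² = 9)
W = -1591 (W = (-2 - 35)*(31 + 12) = -37*43 = -1591)
(W*(-1 + 3*(-1)))*U(-6, -5) = -1591*(-1 + 3*(-1))*9 = -1591*(-1 - 3)*9 = -1591*(-4)*9 = 6364*9 = 57276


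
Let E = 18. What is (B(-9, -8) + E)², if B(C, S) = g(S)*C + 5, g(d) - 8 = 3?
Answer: 5776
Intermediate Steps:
g(d) = 11 (g(d) = 8 + 3 = 11)
B(C, S) = 5 + 11*C (B(C, S) = 11*C + 5 = 5 + 11*C)
(B(-9, -8) + E)² = ((5 + 11*(-9)) + 18)² = ((5 - 99) + 18)² = (-94 + 18)² = (-76)² = 5776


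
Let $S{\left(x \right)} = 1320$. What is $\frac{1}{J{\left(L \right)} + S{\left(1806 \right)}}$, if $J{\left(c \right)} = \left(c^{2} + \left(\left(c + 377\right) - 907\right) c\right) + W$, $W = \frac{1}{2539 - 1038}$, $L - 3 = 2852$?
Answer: $\frac{1501}{22200120221} \approx 6.7612 \cdot 10^{-8}$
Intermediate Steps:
$L = 2855$ ($L = 3 + 2852 = 2855$)
$W = \frac{1}{1501} \approx 0.00066622$
$J{\left(c \right)} = \frac{1}{1501} + c^{2} + c \left(-530 + c\right)$ ($J{\left(c \right)} = \left(c^{2} + \left(\left(c + 377\right) - 907\right) c\right) + \frac{1}{1501} = \left(c^{2} + \left(\left(377 + c\right) - 907\right) c\right) + \frac{1}{1501} = \left(c^{2} + \left(-530 + c\right) c\right) + \frac{1}{1501} = \left(c^{2} + c \left(-530 + c\right)\right) + \frac{1}{1501} = \frac{1}{1501} + c^{2} + c \left(-530 + c\right)$)
$\frac{1}{J{\left(L \right)} + S{\left(1806 \right)}} = \frac{1}{\left(\frac{1}{1501} - 1513150 + 2 \cdot 2855^{2}\right) + 1320} = \frac{1}{\left(\frac{1}{1501} - 1513150 + 2 \cdot 8151025\right) + 1320} = \frac{1}{\left(\frac{1}{1501} - 1513150 + 16302050\right) + 1320} = \frac{1}{\frac{22198138901}{1501} + 1320} = \frac{1}{\frac{22200120221}{1501}} = \frac{1501}{22200120221}$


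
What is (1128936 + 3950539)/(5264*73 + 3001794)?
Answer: 5079475/3386066 ≈ 1.5001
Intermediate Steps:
(1128936 + 3950539)/(5264*73 + 3001794) = 5079475/(384272 + 3001794) = 5079475/3386066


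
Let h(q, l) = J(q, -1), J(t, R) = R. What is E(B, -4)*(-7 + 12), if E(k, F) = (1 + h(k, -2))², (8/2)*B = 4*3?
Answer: 0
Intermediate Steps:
h(q, l) = -1
B = 3 (B = (4*3)/4 = (¼)*12 = 3)
E(k, F) = 0 (E(k, F) = (1 - 1)² = 0² = 0)
E(B, -4)*(-7 + 12) = 0*(-7 + 12) = 0*5 = 0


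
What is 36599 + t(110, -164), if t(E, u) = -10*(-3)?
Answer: 36629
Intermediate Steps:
t(E, u) = 30
36599 + t(110, -164) = 36599 + 30 = 36629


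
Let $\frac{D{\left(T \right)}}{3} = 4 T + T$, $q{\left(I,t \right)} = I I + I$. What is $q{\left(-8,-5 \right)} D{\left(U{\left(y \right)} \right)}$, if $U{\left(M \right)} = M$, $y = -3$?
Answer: $-2520$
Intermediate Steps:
$q{\left(I,t \right)} = I + I^{2}$ ($q{\left(I,t \right)} = I^{2} + I = I + I^{2}$)
$D{\left(T \right)} = 15 T$ ($D{\left(T \right)} = 3 \left(4 T + T\right) = 3 \cdot 5 T = 15 T$)
$q{\left(-8,-5 \right)} D{\left(U{\left(y \right)} \right)} = - 8 \left(1 - 8\right) 15 \left(-3\right) = \left(-8\right) \left(-7\right) \left(-45\right) = 56 \left(-45\right) = -2520$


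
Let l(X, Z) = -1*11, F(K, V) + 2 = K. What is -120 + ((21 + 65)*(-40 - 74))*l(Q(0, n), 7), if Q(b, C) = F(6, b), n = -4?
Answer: 107724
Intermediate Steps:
F(K, V) = -2 + K
Q(b, C) = 4 (Q(b, C) = -2 + 6 = 4)
l(X, Z) = -11
-120 + ((21 + 65)*(-40 - 74))*l(Q(0, n), 7) = -120 + ((21 + 65)*(-40 - 74))*(-11) = -120 + (86*(-114))*(-11) = -120 - 9804*(-11) = -120 + 107844 = 107724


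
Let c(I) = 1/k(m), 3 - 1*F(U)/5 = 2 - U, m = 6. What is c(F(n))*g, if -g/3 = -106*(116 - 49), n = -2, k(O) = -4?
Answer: -10653/2 ≈ -5326.5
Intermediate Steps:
g = 21306 (g = -(-318)*(116 - 49) = -(-318)*67 = -3*(-7102) = 21306)
F(U) = 5 + 5*U (F(U) = 15 - 5*(2 - U) = 15 + (-10 + 5*U) = 5 + 5*U)
c(I) = -1/4 (c(I) = 1/(-4) = -1/4)
c(F(n))*g = -1/4*21306 = -10653/2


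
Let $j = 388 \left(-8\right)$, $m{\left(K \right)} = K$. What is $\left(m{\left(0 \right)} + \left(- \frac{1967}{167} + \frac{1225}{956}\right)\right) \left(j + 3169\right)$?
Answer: $- \frac{108932005}{159652} \approx -682.31$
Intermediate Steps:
$j = -3104$
$\left(m{\left(0 \right)} + \left(- \frac{1967}{167} + \frac{1225}{956}\right)\right) \left(j + 3169\right) = \left(0 + \left(- \frac{1967}{167} + \frac{1225}{956}\right)\right) \left(-3104 + 3169\right) = \left(0 + \left(\left(-1967\right) \frac{1}{167} + 1225 \cdot \frac{1}{956}\right)\right) 65 = \left(0 + \left(- \frac{1967}{167} + \frac{1225}{956}\right)\right) 65 = \left(0 - \frac{1675877}{159652}\right) 65 = \left(- \frac{1675877}{159652}\right) 65 = - \frac{108932005}{159652}$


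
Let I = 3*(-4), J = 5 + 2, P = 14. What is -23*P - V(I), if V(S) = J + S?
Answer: -317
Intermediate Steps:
J = 7
I = -12
V(S) = 7 + S
-23*P - V(I) = -23*14 - (7 - 12) = -322 - 1*(-5) = -322 + 5 = -317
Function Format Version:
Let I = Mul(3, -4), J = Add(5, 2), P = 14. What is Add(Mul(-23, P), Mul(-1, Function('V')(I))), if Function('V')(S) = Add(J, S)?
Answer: -317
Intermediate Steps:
J = 7
I = -12
Function('V')(S) = Add(7, S)
Add(Mul(-23, P), Mul(-1, Function('V')(I))) = Add(Mul(-23, 14), Mul(-1, Add(7, -12))) = Add(-322, Mul(-1, -5)) = Add(-322, 5) = -317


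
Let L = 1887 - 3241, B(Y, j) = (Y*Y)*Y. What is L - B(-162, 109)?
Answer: 4250174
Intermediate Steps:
B(Y, j) = Y³ (B(Y, j) = Y²*Y = Y³)
L = -1354
L - B(-162, 109) = -1354 - 1*(-162)³ = -1354 - 1*(-4251528) = -1354 + 4251528 = 4250174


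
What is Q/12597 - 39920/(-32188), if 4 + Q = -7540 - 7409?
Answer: 1679/31569 ≈ 0.053185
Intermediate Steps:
Q = -14953 (Q = -4 + (-7540 - 7409) = -4 - 14949 = -14953)
Q/12597 - 39920/(-32188) = -14953/12597 - 39920/(-32188) = -14953*1/12597 - 39920*(-1/32188) = -787/663 + 9980/8047 = 1679/31569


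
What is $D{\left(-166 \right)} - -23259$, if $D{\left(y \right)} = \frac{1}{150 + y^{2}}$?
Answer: $\frac{644413855}{27706} \approx 23259.0$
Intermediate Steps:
$D{\left(-166 \right)} - -23259 = \frac{1}{150 + \left(-166\right)^{2}} - -23259 = \frac{1}{150 + 27556} + 23259 = \frac{1}{27706} + 23259 = \frac{644413855}{27706}$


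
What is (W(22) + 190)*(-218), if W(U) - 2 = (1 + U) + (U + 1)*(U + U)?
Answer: -267486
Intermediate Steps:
W(U) = 3 + U + 2*U*(1 + U) (W(U) = 2 + ((1 + U) + (U + 1)*(U + U)) = 2 + ((1 + U) + (1 + U)*(2*U)) = 2 + ((1 + U) + 2*U*(1 + U)) = 2 + (1 + U + 2*U*(1 + U)) = 3 + U + 2*U*(1 + U))
(W(22) + 190)*(-218) = ((3 + 2*22**2 + 3*22) + 190)*(-218) = ((3 + 2*484 + 66) + 190)*(-218) = ((3 + 968 + 66) + 190)*(-218) = (1037 + 190)*(-218) = 1227*(-218) = -267486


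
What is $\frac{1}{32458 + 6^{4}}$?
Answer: $\frac{1}{33754} \approx 2.9626 \cdot 10^{-5}$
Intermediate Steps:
$\frac{1}{32458 + 6^{4}} = \frac{1}{32458 + 1296} = \frac{1}{33754}$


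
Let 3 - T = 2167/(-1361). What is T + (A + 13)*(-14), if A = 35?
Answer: -908342/1361 ≈ -667.41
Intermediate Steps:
T = 6250/1361 (T = 3 - 2167/(-1361) = 3 - 2167*(-1)/1361 = 3 - 1*(-2167/1361) = 3 + 2167/1361 = 6250/1361 ≈ 4.5922)
T + (A + 13)*(-14) = 6250/1361 + (35 + 13)*(-14) = 6250/1361 + 48*(-14) = 6250/1361 - 672 = -908342/1361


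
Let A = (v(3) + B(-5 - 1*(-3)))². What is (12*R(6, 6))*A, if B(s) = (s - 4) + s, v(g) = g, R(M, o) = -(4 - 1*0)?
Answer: -1200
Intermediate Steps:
R(M, o) = -4 (R(M, o) = -(4 + 0) = -1*4 = -4)
B(s) = -4 + 2*s (B(s) = (-4 + s) + s = -4 + 2*s)
A = 25 (A = (3 + (-4 + 2*(-5 - 1*(-3))))² = (3 + (-4 + 2*(-5 + 3)))² = (3 + (-4 + 2*(-2)))² = (3 + (-4 - 4))² = (3 - 8)² = (-5)² = 25)
(12*R(6, 6))*A = (12*(-4))*25 = -48*25 = -1200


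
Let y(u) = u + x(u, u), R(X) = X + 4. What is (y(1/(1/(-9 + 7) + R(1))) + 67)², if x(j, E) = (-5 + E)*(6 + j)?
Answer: 9223369/6561 ≈ 1405.8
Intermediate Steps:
R(X) = 4 + X
y(u) = -30 + u² + 2*u (y(u) = u + (-30 - 5*u + 6*u + u*u) = u + (-30 - 5*u + 6*u + u²) = u + (-30 + u + u²) = -30 + u² + 2*u)
(y(1/(1/(-9 + 7) + R(1))) + 67)² = ((-30 + (1/(1/(-9 + 7) + (4 + 1)))² + 2/(1/(-9 + 7) + (4 + 1))) + 67)² = ((-30 + (1/(1/(-2) + 5))² + 2/(1/(-2) + 5)) + 67)² = ((-30 + (1/(-½ + 5))² + 2/(-½ + 5)) + 67)² = ((-30 + (1/(9/2))² + 2/(9/2)) + 67)² = ((-30 + (2/9)² + 2*(2/9)) + 67)² = ((-30 + 4/81 + 4/9) + 67)² = (-2390/81 + 67)² = (3037/81)² = 9223369/6561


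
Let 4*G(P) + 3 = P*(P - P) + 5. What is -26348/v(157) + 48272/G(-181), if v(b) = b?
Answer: 15131060/157 ≈ 96376.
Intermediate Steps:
G(P) = ½ (G(P) = -¾ + (P*(P - P) + 5)/4 = -¾ + (P*0 + 5)/4 = -¾ + (0 + 5)/4 = -¾ + (¼)*5 = -¾ + 5/4 = ½)
-26348/v(157) + 48272/G(-181) = -26348/157 + 48272/(½) = -26348*1/157 + 48272*2 = -26348/157 + 96544 = 15131060/157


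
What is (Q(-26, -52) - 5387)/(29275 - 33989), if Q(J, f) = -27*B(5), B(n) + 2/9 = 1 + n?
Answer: 5543/4714 ≈ 1.1759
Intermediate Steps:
B(n) = 7/9 + n (B(n) = -2/9 + (1 + n) = 7/9 + n)
Q(J, f) = -156 (Q(J, f) = -27*(7/9 + 5) = -27*52/9 = -156)
(Q(-26, -52) - 5387)/(29275 - 33989) = (-156 - 5387)/(29275 - 33989) = -5543/(-4714) = -5543*(-1/4714) = 5543/4714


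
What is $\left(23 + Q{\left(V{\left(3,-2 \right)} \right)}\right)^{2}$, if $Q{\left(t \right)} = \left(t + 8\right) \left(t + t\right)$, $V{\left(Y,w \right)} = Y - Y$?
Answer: $529$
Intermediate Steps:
$V{\left(Y,w \right)} = 0$
$Q{\left(t \right)} = 2 t \left(8 + t\right)$ ($Q{\left(t \right)} = \left(8 + t\right) 2 t = 2 t \left(8 + t\right)$)
$\left(23 + Q{\left(V{\left(3,-2 \right)} \right)}\right)^{2} = \left(23 + 2 \cdot 0 \left(8 + 0\right)\right)^{2} = \left(23 + 2 \cdot 0 \cdot 8\right)^{2} = \left(23 + 0\right)^{2} = 23^{2} = 529$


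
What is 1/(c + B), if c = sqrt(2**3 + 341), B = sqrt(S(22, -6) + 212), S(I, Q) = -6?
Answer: 1/(sqrt(206) + sqrt(349)) ≈ 0.030272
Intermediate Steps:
B = sqrt(206) (B = sqrt(-6 + 212) = sqrt(206) ≈ 14.353)
c = sqrt(349) (c = sqrt(8 + 341) = sqrt(349) ≈ 18.682)
1/(c + B) = 1/(sqrt(349) + sqrt(206)) = 1/(sqrt(206) + sqrt(349))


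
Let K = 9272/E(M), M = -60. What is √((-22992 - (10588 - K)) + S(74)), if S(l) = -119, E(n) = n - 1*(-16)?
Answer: I*√4103077/11 ≈ 184.15*I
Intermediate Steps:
E(n) = 16 + n (E(n) = n + 16 = 16 + n)
K = -2318/11 (K = 9272/(16 - 60) = 9272/(-44) = 9272*(-1/44) = -2318/11 ≈ -210.73)
√((-22992 - (10588 - K)) + S(74)) = √((-22992 - (10588 - 1*(-2318/11))) - 119) = √((-22992 - (10588 + 2318/11)) - 119) = √((-22992 - 1*118786/11) - 119) = √((-22992 - 118786/11) - 119) = √(-371698/11 - 119) = √(-373007/11) = I*√4103077/11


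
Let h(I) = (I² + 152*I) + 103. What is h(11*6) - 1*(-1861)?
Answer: 16352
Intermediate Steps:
h(I) = 103 + I² + 152*I
h(11*6) - 1*(-1861) = (103 + (11*6)² + 152*(11*6)) - 1*(-1861) = (103 + 66² + 152*66) + 1861 = (103 + 4356 + 10032) + 1861 = 14491 + 1861 = 16352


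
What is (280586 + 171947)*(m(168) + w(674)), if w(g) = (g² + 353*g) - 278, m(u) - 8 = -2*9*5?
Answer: 313079525654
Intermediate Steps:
m(u) = -82 (m(u) = 8 - 2*9*5 = 8 - 18*5 = 8 - 90 = -82)
w(g) = -278 + g² + 353*g
(280586 + 171947)*(m(168) + w(674)) = (280586 + 171947)*(-82 + (-278 + 674² + 353*674)) = 452533*(-82 + (-278 + 454276 + 237922)) = 452533*(-82 + 691920) = 452533*691838 = 313079525654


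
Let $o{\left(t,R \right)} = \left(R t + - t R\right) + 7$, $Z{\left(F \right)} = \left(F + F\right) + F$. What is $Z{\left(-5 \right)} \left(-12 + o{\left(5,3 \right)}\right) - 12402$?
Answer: $-12327$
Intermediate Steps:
$Z{\left(F \right)} = 3 F$ ($Z{\left(F \right)} = 2 F + F = 3 F$)
$o{\left(t,R \right)} = 7$ ($o{\left(t,R \right)} = \left(R t - R t\right) + 7 = 0 + 7 = 7$)
$Z{\left(-5 \right)} \left(-12 + o{\left(5,3 \right)}\right) - 12402 = 3 \left(-5\right) \left(-12 + 7\right) - 12402 = \left(-15\right) \left(-5\right) - 12402 = 75 - 12402 = -12327$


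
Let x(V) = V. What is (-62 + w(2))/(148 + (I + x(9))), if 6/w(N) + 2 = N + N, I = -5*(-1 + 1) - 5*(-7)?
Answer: -59/192 ≈ -0.30729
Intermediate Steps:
I = 35 (I = -5*0 + 35 = 0 + 35 = 35)
w(N) = 6/(-2 + 2*N) (w(N) = 6/(-2 + (N + N)) = 6/(-2 + 2*N))
(-62 + w(2))/(148 + (I + x(9))) = (-62 + 3/(-1 + 2))/(148 + (35 + 9)) = (-62 + 3/1)/(148 + 44) = (-62 + 3*1)/192 = (-62 + 3)*(1/192) = -59*1/192 = -59/192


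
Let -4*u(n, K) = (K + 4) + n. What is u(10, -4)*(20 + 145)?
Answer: -825/2 ≈ -412.50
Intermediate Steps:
u(n, K) = -1 - K/4 - n/4 (u(n, K) = -((K + 4) + n)/4 = -((4 + K) + n)/4 = -(4 + K + n)/4 = -1 - K/4 - n/4)
u(10, -4)*(20 + 145) = (-1 - ¼*(-4) - ¼*10)*(20 + 145) = (-1 + 1 - 5/2)*165 = -5/2*165 = -825/2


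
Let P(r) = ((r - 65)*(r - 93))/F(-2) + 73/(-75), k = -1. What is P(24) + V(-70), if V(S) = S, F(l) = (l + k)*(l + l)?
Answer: 49433/300 ≈ 164.78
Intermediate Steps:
F(l) = 2*l*(-1 + l) (F(l) = (l - 1)*(l + l) = (-1 + l)*(2*l) = 2*l*(-1 + l))
P(r) = -73/75 + (-93 + r)*(-65 + r)/12 (P(r) = ((r - 65)*(r - 93))/((2*(-2)*(-1 - 2))) + 73/(-75) = ((-65 + r)*(-93 + r))/((2*(-2)*(-3))) + 73*(-1/75) = ((-93 + r)*(-65 + r))/12 - 73/75 = ((-93 + r)*(-65 + r))*(1/12) - 73/75 = (-93 + r)*(-65 + r)/12 - 73/75 = -73/75 + (-93 + r)*(-65 + r)/12)
P(24) + V(-70) = (150833/300 - 79/6*24 + (1/12)*24**2) - 70 = (150833/300 - 316 + (1/12)*576) - 70 = (150833/300 - 316 + 48) - 70 = 70433/300 - 70 = 49433/300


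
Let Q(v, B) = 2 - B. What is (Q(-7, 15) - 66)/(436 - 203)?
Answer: -79/233 ≈ -0.33906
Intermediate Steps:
(Q(-7, 15) - 66)/(436 - 203) = ((2 - 1*15) - 66)/(436 - 203) = ((2 - 15) - 66)/233 = (-13 - 66)*(1/233) = -79*1/233 = -79/233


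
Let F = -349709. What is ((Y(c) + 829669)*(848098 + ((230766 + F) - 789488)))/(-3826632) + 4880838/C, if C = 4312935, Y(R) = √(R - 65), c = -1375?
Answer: 1411168379096687/107869379640 + 3549*I*√10/18758 ≈ 13082.0 + 0.5983*I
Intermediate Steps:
Y(R) = √(-65 + R)
((Y(c) + 829669)*(848098 + ((230766 + F) - 789488)))/(-3826632) + 4880838/C = ((√(-65 - 1375) + 829669)*(848098 + ((230766 - 349709) - 789488)))/(-3826632) + 4880838/4312935 = ((√(-1440) + 829669)*(848098 + (-118943 - 789488)))*(-1/3826632) + 4880838*(1/4312935) = ((12*I*√10 + 829669)*(848098 - 908431))*(-1/3826632) + 1626946/1437645 = ((829669 + 12*I*√10)*(-60333))*(-1/3826632) + 1626946/1437645 = (-50056419777 - 723996*I*√10)*(-1/3826632) + 1626946/1437645 = (981498427/75032 + 3549*I*√10/18758) + 1626946/1437645 = 1411168379096687/107869379640 + 3549*I*√10/18758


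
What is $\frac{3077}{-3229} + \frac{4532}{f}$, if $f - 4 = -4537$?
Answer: $- \frac{28581869}{14637057} \approx -1.9527$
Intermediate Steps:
$f = -4533$ ($f = 4 - 4537 = -4533$)
$\frac{3077}{-3229} + \frac{4532}{f} = \frac{3077}{-3229} + \frac{4532}{-4533} = 3077 \left(- \frac{1}{3229}\right) + 4532 \left(- \frac{1}{4533}\right) = - \frac{3077}{3229} - \frac{4532}{4533} = - \frac{28581869}{14637057}$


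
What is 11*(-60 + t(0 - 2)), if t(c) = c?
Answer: -682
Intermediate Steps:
11*(-60 + t(0 - 2)) = 11*(-60 + (0 - 2)) = 11*(-60 - 2) = 11*(-62) = -682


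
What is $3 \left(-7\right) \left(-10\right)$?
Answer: $210$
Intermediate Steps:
$3 \left(-7\right) \left(-10\right) = \left(-21\right) \left(-10\right) = 210$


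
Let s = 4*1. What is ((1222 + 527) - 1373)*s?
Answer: 1504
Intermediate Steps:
s = 4
((1222 + 527) - 1373)*s = ((1222 + 527) - 1373)*4 = (1749 - 1373)*4 = 376*4 = 1504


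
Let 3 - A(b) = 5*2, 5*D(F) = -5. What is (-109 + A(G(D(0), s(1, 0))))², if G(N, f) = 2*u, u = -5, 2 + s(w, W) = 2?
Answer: 13456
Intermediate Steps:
s(w, W) = 0 (s(w, W) = -2 + 2 = 0)
D(F) = -1 (D(F) = (⅕)*(-5) = -1)
G(N, f) = -10 (G(N, f) = 2*(-5) = -10)
A(b) = -7 (A(b) = 3 - 5*2 = 3 - 1*10 = 3 - 10 = -7)
(-109 + A(G(D(0), s(1, 0))))² = (-109 - 7)² = (-116)² = 13456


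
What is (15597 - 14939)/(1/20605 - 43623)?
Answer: -6779045/449425957 ≈ -0.015084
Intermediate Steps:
(15597 - 14939)/(1/20605 - 43623) = 658/(1/20605 - 43623) = 658/(-898851914/20605) = 658*(-20605/898851914) = -6779045/449425957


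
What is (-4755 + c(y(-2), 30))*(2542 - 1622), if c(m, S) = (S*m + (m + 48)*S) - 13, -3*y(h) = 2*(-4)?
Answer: -2914560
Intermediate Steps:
y(h) = 8/3 (y(h) = -2*(-4)/3 = -⅓*(-8) = 8/3)
c(m, S) = -13 + S*m + S*(48 + m) (c(m, S) = (S*m + (48 + m)*S) - 13 = (S*m + S*(48 + m)) - 13 = -13 + S*m + S*(48 + m))
(-4755 + c(y(-2), 30))*(2542 - 1622) = (-4755 + (-13 + 48*30 + 2*30*(8/3)))*(2542 - 1622) = (-4755 + (-13 + 1440 + 160))*920 = (-4755 + 1587)*920 = -3168*920 = -2914560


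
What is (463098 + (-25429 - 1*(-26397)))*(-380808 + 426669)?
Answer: 21282530826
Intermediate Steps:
(463098 + (-25429 - 1*(-26397)))*(-380808 + 426669) = (463098 + (-25429 + 26397))*45861 = (463098 + 968)*45861 = 464066*45861 = 21282530826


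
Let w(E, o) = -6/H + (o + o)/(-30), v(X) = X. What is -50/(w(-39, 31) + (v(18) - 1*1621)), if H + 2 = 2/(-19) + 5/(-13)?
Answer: 15375/492817 ≈ 0.031198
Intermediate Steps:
H = -615/247 (H = -2 + (2/(-19) + 5/(-13)) = -2 + (2*(-1/19) + 5*(-1/13)) = -2 + (-2/19 - 5/13) = -2 - 121/247 = -615/247 ≈ -2.4899)
w(E, o) = 494/205 - o/15 (w(E, o) = -6/(-615/247) + (o + o)/(-30) = -6*(-247/615) + (2*o)*(-1/30) = 494/205 - o/15)
-50/(w(-39, 31) + (v(18) - 1*1621)) = -50/((494/205 - 1/15*31) + (18 - 1*1621)) = -50/((494/205 - 31/15) + (18 - 1621)) = -50/(211/615 - 1603) = -50/(-985634/615) = -50*(-615/985634) = 15375/492817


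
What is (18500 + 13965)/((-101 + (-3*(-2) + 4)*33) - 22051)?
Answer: -32465/21822 ≈ -1.4877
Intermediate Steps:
(18500 + 13965)/((-101 + (-3*(-2) + 4)*33) - 22051) = 32465/((-101 + (6 + 4)*33) - 22051) = 32465/((-101 + 10*33) - 22051) = 32465/((-101 + 330) - 22051) = 32465/(229 - 22051) = 32465/(-21822) = 32465*(-1/21822) = -32465/21822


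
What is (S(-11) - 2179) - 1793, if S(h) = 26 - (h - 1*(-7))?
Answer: -3942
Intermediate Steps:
S(h) = 19 - h (S(h) = 26 - (h + 7) = 26 - (7 + h) = 26 + (-7 - h) = 19 - h)
(S(-11) - 2179) - 1793 = ((19 - 1*(-11)) - 2179) - 1793 = ((19 + 11) - 2179) - 1793 = (30 - 2179) - 1793 = -2149 - 1793 = -3942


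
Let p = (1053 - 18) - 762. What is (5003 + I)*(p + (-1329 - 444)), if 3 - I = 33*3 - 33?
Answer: -7410000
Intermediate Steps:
p = 273 (p = 1035 - 762 = 273)
I = -63 (I = 3 - (33*3 - 33) = 3 - (99 - 33) = 3 - 1*66 = 3 - 66 = -63)
(5003 + I)*(p + (-1329 - 444)) = (5003 - 63)*(273 + (-1329 - 444)) = 4940*(273 - 1773) = 4940*(-1500) = -7410000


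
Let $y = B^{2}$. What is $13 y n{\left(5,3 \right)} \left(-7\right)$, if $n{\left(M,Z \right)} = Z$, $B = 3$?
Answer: $-2457$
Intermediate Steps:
$y = 9$ ($y = 3^{2} = 9$)
$13 y n{\left(5,3 \right)} \left(-7\right) = 13 \cdot 9 \cdot 3 \left(-7\right) = 117 \left(-21\right) = -2457$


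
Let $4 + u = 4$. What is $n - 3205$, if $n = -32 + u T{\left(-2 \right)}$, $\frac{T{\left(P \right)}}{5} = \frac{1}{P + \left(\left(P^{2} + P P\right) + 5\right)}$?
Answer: $-3237$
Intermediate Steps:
$u = 0$ ($u = -4 + 4 = 0$)
$T{\left(P \right)} = \frac{5}{5 + P + 2 P^{2}}$ ($T{\left(P \right)} = \frac{5}{P + \left(\left(P^{2} + P P\right) + 5\right)} = \frac{5}{P + \left(\left(P^{2} + P^{2}\right) + 5\right)} = \frac{5}{P + \left(2 P^{2} + 5\right)} = \frac{5}{P + \left(5 + 2 P^{2}\right)} = \frac{5}{5 + P + 2 P^{2}}$)
$n = -32$ ($n = -32 + 0 \frac{5}{5 - 2 + 2 \left(-2\right)^{2}} = -32 + 0 \frac{5}{5 - 2 + 2 \cdot 4} = -32 + 0 \frac{5}{5 - 2 + 8} = -32 + 0 \cdot \frac{5}{11} = -32 + 0 = -32$)
$n - 3205 = -32 - 3205 = -3237$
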